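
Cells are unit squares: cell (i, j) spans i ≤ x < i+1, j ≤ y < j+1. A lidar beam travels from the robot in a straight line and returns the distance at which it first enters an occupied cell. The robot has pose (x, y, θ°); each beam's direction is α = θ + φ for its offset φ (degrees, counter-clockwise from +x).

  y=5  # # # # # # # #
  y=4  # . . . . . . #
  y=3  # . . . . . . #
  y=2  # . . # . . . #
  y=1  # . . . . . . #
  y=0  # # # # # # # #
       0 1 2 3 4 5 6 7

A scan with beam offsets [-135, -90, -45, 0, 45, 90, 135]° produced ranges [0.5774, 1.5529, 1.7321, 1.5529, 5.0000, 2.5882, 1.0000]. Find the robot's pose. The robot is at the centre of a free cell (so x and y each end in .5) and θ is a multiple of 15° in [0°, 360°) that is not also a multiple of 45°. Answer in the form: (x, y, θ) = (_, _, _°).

Enumerate (i+0.5, j+0.5, θ) over the 23 free cells and 16 admissible headings. For each, cast all 7 beams and compare to the given ranges.
  (1.5, 2.5, 105°): beam 1 = 3.0000 ≠ 0.5774 ✗
  (6.5, 3.5, 330°): beam 1 = 2.5882 ≠ 0.5774 ✗
  (1.5, 4.5, 330°): beam 1 = 0.5176 ≠ 0.5774 ✗
  (4.5, 1.5, 240°): beam 1 = 3.6235 ≠ 0.5774 ✗
  …
  (1.5, 2.5, 345°): r_1=0.5774, r_2=1.5529, r_3=1.7321, r_4=1.5529, r_5=5.0000, r_6=2.5882, r_7=1.0000 — all match ✓
Only this pose fits every beam.

(x, y, θ) = (1.5, 2.5, 345°)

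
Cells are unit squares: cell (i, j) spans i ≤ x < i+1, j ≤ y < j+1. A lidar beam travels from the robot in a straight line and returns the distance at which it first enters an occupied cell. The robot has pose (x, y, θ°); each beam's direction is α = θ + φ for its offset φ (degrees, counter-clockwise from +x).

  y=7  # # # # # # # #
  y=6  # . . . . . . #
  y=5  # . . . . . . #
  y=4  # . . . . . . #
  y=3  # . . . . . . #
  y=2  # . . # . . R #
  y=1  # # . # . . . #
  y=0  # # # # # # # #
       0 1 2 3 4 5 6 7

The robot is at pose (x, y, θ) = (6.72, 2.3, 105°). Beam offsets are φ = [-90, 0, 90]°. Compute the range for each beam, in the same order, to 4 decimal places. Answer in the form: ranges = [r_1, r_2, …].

ranges = [0.2899, 4.8658, 2.8160]

beam 1: φ=-90°, α=15°
  cosα=0.9659 sinα=0.2588 | (6,2) | tMaxX 0.2899 tMaxY 2.7046 | tΔX 1.0353 tΔY 3.8637
    t=0.2899 [x] (7,2) — stop
  → r_1 = 0.2899
beam 2: φ=0°, α=105°
  cosα=-0.2588 sinα=0.9659 | (6,2) | tMaxX 2.7819 tMaxY 0.7247 | tΔX 3.8637 tΔY 1.0353
    t=0.7247 [y] (6,3)
    t=1.7600 [y] (6,4)
    t=2.7819 [x] (5,4)
    t=2.7952 [y] (5,5)
    t=3.8305 [y] (5,6)
    t=4.8658 [y] (5,7) — stop
  → r_2 = 4.8658
beam 3: φ=90°, α=195°
  cosα=-0.9659 sinα=-0.2588 | (6,2) | tMaxX 0.7454 tMaxY 1.1591 | tΔX 1.0353 tΔY 3.8637
    t=0.7454 [x] (5,2)
    t=1.1591 [y] (5,1)
    t=1.7807 [x] (4,1)
    t=2.8160 [x] (3,1) — stop
  → r_3 = 2.8160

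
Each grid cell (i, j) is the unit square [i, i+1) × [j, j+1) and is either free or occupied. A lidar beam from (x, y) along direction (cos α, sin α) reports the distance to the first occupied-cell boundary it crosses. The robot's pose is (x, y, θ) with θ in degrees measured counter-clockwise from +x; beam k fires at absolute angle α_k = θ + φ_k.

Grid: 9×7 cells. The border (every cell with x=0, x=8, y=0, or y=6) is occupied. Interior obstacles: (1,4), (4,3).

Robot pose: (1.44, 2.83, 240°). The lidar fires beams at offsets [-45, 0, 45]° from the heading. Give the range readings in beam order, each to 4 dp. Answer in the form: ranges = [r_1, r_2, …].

beam 1: φ=-45°, α=195°
  d=(-0.9659,-0.2588)  start (1,2)  tX=0.4555 tY=3.2069  stride 1/|dx|=1.0353 1/|dy|=3.8637
    cross x-line → (0,2), t=0.4555 (wall)
  → r_1 = 0.4555
beam 2: φ=0°, α=240°
  d=(-0.5000,-0.8660)  start (1,2)  tX=0.8800 tY=0.9584  stride 1/|dx|=2.0000 1/|dy|=1.1547
    cross x-line → (0,2), t=0.8800 (wall)
  → r_2 = 0.8800
beam 3: φ=45°, α=285°
  d=(0.2588,-0.9659)  start (1,2)  tX=2.1637 tY=0.8593  stride 1/|dx|=3.8637 1/|dy|=1.0353
    cross y-line → (1,1), t=0.8593
    cross y-line → (1,0), t=1.8946 (wall)
  → r_3 = 1.8946

ranges = [0.4555, 0.8800, 1.8946]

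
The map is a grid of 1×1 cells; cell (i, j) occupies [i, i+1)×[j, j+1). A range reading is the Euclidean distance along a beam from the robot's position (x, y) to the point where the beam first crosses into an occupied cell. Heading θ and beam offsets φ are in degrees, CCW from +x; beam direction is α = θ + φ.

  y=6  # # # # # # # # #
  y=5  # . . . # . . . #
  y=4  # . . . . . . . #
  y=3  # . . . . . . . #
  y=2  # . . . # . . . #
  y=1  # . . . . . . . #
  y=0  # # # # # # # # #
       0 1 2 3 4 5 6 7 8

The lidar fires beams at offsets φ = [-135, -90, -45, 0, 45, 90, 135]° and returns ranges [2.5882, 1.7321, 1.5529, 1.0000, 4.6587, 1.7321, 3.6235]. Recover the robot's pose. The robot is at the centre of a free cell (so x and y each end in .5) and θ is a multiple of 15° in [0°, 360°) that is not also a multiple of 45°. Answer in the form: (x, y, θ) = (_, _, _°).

(x, y, θ) = (5.5, 4.5, 150°)

The pose lattice has 33·16 = 528 candidates. Test each by forward raycasting.
  (5.5, 1.5, 210°): beam 1 = 4.6587 ≠ 2.5882 ✗
  (3.5, 4.5, 255°): beam 1 = 1.7321 ≠ 2.5882 ✗
  (2.5, 5.5, 210°): beam 1 = 0.5176 ≠ 2.5882 ✗
  (4.5, 1.5, 300°): beam 1 = 3.6235 ≠ 2.5882 ✗
  (1.5, 1.5, 150°): beam 2 = 5.0000 ≠ 1.7321 ✗
  …
  (5.5, 4.5, 150°): r_1=2.5882, r_2=1.7321, r_3=1.5529, r_4=1.0000, r_5=4.6587, r_6=1.7321, r_7=3.6235 — all match ✓
No second candidate reproduces the full scan.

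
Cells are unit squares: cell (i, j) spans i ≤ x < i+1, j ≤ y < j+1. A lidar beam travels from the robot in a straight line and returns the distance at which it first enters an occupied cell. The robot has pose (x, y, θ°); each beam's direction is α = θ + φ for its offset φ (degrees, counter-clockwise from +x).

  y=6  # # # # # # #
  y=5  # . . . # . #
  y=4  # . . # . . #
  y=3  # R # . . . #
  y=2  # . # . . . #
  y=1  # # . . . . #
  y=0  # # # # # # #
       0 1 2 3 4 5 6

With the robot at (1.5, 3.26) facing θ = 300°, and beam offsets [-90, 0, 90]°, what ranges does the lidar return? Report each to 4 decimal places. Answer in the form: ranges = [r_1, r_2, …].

beam 1: φ=-90°, α=210°
  cosα=-0.8660 sinα=-0.5000 | (1,3) | tMaxX 0.5774 tMaxY 0.5200 | tΔX 1.1547 tΔY 2.0000
    t=0.5200 [y] (1,2)
    t=0.5774 [x] (0,2) — stop
  → r_1 = 0.5774
beam 2: φ=0°, α=300°
  cosα=0.5000 sinα=-0.8660 | (1,3) | tMaxX 1.0000 tMaxY 0.3002 | tΔX 2.0000 tΔY 1.1547
    t=0.3002 [y] (1,2)
    t=1.0000 [x] (2,2) — stop
  → r_2 = 1.0000
beam 3: φ=90°, α=30°
  cosα=0.8660 sinα=0.5000 | (1,3) | tMaxX 0.5774 tMaxY 1.4800 | tΔX 1.1547 tΔY 2.0000
    t=0.5774 [x] (2,3) — stop
  → r_3 = 0.5774

ranges = [0.5774, 1.0000, 0.5774]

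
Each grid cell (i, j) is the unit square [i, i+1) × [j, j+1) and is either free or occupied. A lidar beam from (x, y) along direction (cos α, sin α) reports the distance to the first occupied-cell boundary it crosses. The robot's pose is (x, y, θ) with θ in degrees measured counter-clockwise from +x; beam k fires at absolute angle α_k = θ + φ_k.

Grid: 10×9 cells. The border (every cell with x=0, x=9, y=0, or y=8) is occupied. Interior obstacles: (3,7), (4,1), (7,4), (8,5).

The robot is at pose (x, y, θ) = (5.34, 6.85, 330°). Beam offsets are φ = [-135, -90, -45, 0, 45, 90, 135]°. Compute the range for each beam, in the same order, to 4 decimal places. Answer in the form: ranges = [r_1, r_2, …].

beam 1: φ=-135°, α=195°
  direction (-0.9659, -0.2588); cell (5,6); t to first gridline: x 0.3520, y 3.2841 (then +1.0353 / +3.8637)
    (4,6) via x @ 0.3520
    (3,6) via x @ 1.3873
    (2,6) via x @ 2.4225
    (2,5) via y @ 3.2841
    (1,5) via x @ 3.4578
    (0,5) via x @ 4.4931  # hit
  → r_1 = 4.4931
beam 2: φ=-90°, α=240°
  direction (-0.5000, -0.8660); cell (5,6); t to first gridline: x 0.6800, y 0.9815 (then +2.0000 / +1.1547)
    (4,6) via x @ 0.6800
    (4,5) via y @ 0.9815
    (4,4) via y @ 2.1362
    (3,4) via x @ 2.6800
    (3,3) via y @ 3.2909
    (3,2) via y @ 4.4456
    (2,2) via x @ 4.6800
    (2,1) via y @ 5.6003
    (1,1) via x @ 6.6800
    (1,0) via y @ 6.7550  # hit
  → r_2 = 6.7550
beam 3: φ=-45°, α=285°
  direction (0.2588, -0.9659); cell (5,6); t to first gridline: x 2.5500, y 0.8800 (then +3.8637 / +1.0353)
    (5,5) via y @ 0.8800
    (5,4) via y @ 1.9153
    (6,4) via x @ 2.5500
    (6,3) via y @ 2.9505
    (6,2) via y @ 3.9858
    (6,1) via y @ 5.0211
    (6,0) via y @ 6.0564  # hit
  → r_3 = 6.0564
beam 4: φ=0°, α=330°
  direction (0.8660, -0.5000); cell (5,6); t to first gridline: x 0.7621, y 1.7000 (then +1.1547 / +2.0000)
    (6,6) via x @ 0.7621
    (6,5) via y @ 1.7000
    (7,5) via x @ 1.9168
    (8,5) via x @ 3.0715  # hit
  → r_4 = 3.0715
beam 5: φ=45°, α=15°
  direction (0.9659, 0.2588); cell (5,6); t to first gridline: x 0.6833, y 0.5796 (then +1.0353 / +3.8637)
    (5,7) via y @ 0.5796
    (6,7) via x @ 0.6833
    (7,7) via x @ 1.7186
    (8,7) via x @ 2.7538
    (9,7) via x @ 3.7891  # hit
  → r_5 = 3.7891
beam 6: φ=90°, α=60°
  direction (0.5000, 0.8660); cell (5,6); t to first gridline: x 1.3200, y 0.1732 (then +2.0000 / +1.1547)
    (5,7) via y @ 0.1732
    (6,7) via x @ 1.3200
    (6,8) via y @ 1.3279  # hit
  → r_6 = 1.3279
beam 7: φ=135°, α=105°
  direction (-0.2588, 0.9659); cell (5,6); t to first gridline: x 1.3137, y 0.1553 (then +3.8637 / +1.0353)
    (5,7) via y @ 0.1553
    (5,8) via y @ 1.1906  # hit
  → r_7 = 1.1906

ranges = [4.4931, 6.7550, 6.0564, 3.0715, 3.7891, 1.3279, 1.1906]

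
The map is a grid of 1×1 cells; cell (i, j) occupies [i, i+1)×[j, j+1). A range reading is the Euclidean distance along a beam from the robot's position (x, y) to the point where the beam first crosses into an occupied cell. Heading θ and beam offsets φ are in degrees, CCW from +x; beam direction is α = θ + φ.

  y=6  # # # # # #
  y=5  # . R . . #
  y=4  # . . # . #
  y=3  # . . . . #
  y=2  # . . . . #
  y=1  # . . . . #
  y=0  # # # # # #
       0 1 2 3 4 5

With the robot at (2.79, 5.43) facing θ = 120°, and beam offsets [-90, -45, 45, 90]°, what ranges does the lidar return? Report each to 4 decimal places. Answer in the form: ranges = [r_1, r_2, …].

ranges = [1.1400, 0.5901, 1.8531, 2.0669]

beam 1: φ=-90°, α=30°
  direction (0.8660, 0.5000); cell (2,5); t to first gridline: x 0.2425, y 1.1400 (then +1.1547 / +2.0000)
    (3,5) via x @ 0.2425
    (3,6) via y @ 1.1400  # hit
  → r_1 = 1.1400
beam 2: φ=-45°, α=75°
  direction (0.2588, 0.9659); cell (2,5); t to first gridline: x 0.8114, y 0.5901 (then +3.8637 / +1.0353)
    (2,6) via y @ 0.5901  # hit
  → r_2 = 0.5901
beam 3: φ=45°, α=165°
  direction (-0.9659, 0.2588); cell (2,5); t to first gridline: x 0.8179, y 2.2023 (then +1.0353 / +3.8637)
    (1,5) via x @ 0.8179
    (0,5) via x @ 1.8531  # hit
  → r_3 = 1.8531
beam 4: φ=90°, α=210°
  direction (-0.8660, -0.5000); cell (2,5); t to first gridline: x 0.9122, y 0.8600 (then +1.1547 / +2.0000)
    (2,4) via y @ 0.8600
    (1,4) via x @ 0.9122
    (0,4) via x @ 2.0669  # hit
  → r_4 = 2.0669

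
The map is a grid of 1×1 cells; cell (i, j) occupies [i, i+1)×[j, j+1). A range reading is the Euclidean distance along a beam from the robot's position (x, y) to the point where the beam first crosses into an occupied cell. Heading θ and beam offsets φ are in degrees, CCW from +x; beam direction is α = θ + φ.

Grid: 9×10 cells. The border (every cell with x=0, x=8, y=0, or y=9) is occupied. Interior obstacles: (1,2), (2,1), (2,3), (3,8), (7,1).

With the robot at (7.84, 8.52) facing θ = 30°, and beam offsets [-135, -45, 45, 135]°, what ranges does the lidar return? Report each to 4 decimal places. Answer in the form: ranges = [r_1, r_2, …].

ranges = [7.7853, 0.1656, 0.4969, 1.8546]

beam 1: φ=-135°, α=255°
  cosα=-0.2588 sinα=-0.9659 | (7,8) | tMaxX 3.2455 tMaxY 0.5383 | tΔX 3.8637 tΔY 1.0353
    t=0.5383 [y] (7,7)
    t=1.5736 [y] (7,6)
    t=2.6089 [y] (7,5)
    t=3.2455 [x] (6,5)
    t=3.6442 [y] (6,4)
    t=4.6794 [y] (6,3)
    t=5.7147 [y] (6,2)
    t=6.7500 [y] (6,1)
    t=7.1092 [x] (5,1)
    t=7.7853 [y] (5,0) — stop
  → r_1 = 7.7853
beam 2: φ=-45°, α=345°
  cosα=0.9659 sinα=-0.2588 | (7,8) | tMaxX 0.1656 tMaxY 2.0091 | tΔX 1.0353 tΔY 3.8637
    t=0.1656 [x] (8,8) — stop
  → r_2 = 0.1656
beam 3: φ=45°, α=75°
  cosα=0.2588 sinα=0.9659 | (7,8) | tMaxX 0.6182 tMaxY 0.4969 | tΔX 3.8637 tΔY 1.0353
    t=0.4969 [y] (7,9) — stop
  → r_3 = 0.4969
beam 4: φ=135°, α=165°
  cosα=-0.9659 sinα=0.2588 | (7,8) | tMaxX 0.8696 tMaxY 1.8546 | tΔX 1.0353 tΔY 3.8637
    t=0.8696 [x] (6,8)
    t=1.8546 [y] (6,9) — stop
  → r_4 = 1.8546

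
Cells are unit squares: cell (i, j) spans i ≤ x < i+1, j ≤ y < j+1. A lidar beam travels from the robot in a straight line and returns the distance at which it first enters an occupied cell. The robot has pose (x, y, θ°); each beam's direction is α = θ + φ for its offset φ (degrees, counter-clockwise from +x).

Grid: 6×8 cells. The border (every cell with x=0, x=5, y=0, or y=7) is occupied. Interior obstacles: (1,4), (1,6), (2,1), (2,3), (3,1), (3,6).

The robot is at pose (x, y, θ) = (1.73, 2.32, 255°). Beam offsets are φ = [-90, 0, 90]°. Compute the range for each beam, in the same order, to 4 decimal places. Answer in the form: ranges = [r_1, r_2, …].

beam 1: φ=-90°, α=165°
  cosα=-0.9659 sinα=0.2588 | (1,2) | tMaxX 0.7558 tMaxY 2.6273 | tΔX 1.0353 tΔY 3.8637
    t=0.7558 [x] (0,2) — stop
  → r_1 = 0.7558
beam 2: φ=0°, α=255°
  cosα=-0.2588 sinα=-0.9659 | (1,2) | tMaxX 2.8205 tMaxY 0.3313 | tΔX 3.8637 tΔY 1.0353
    t=0.3313 [y] (1,1)
    t=1.3666 [y] (1,0) — stop
  → r_2 = 1.3666
beam 3: φ=90°, α=345°
  cosα=0.9659 sinα=-0.2588 | (1,2) | tMaxX 0.2795 tMaxY 1.2364 | tΔX 1.0353 tΔY 3.8637
    t=0.2795 [x] (2,2)
    t=1.2364 [y] (2,1) — stop
  → r_3 = 1.2364

ranges = [0.7558, 1.3666, 1.2364]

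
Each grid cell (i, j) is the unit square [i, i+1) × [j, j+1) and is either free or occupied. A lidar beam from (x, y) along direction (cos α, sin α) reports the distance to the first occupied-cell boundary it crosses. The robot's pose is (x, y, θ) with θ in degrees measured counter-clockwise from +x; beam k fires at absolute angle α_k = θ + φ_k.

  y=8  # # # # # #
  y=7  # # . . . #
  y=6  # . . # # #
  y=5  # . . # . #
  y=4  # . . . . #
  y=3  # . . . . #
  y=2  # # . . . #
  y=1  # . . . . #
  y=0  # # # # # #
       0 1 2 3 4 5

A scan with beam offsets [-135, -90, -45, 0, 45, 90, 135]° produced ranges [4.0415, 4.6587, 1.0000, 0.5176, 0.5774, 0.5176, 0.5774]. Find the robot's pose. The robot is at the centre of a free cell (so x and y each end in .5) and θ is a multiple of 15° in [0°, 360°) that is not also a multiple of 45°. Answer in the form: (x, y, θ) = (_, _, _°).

Enumerate (i+0.5, j+0.5, θ) over the 23 free cells and 16 admissible headings. For each, cast all 7 beams and compare to the given ranges.
  (3.5, 4.5, 165°): beam 1 = 1.7321 ≠ 4.0415 ✗
  (1.5, 4.5, 105°): beam 2 = 1.9319 ≠ 4.6587 ✗
  (2.5, 6.5, 210°): beam 1 = 1.5529 ≠ 4.0415 ✗
  …
  (1.5, 3.5, 165°): r_1=4.0415, r_2=4.6587, r_3=1.0000, r_4=0.5176, r_5=0.5774, r_6=0.5176, r_7=0.5774 — all match ✓
Only this pose fits every beam.

(x, y, θ) = (1.5, 3.5, 165°)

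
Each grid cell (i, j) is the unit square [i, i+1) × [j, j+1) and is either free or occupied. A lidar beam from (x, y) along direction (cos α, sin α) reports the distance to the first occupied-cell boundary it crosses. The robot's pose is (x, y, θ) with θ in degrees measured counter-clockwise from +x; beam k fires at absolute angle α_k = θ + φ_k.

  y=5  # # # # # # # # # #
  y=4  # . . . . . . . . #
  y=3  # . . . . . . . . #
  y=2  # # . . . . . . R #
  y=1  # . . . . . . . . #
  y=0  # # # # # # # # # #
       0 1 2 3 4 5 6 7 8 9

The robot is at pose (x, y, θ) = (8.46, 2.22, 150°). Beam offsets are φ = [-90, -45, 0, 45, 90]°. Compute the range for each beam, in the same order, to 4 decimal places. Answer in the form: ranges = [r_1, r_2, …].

ranges = [1.0800, 2.8781, 5.5600, 4.7137, 1.4087]

beam 1: φ=-90°, α=60°
  cosα=0.5000 sinα=0.8660 | (8,2) | tMaxX 1.0800 tMaxY 0.9007 | tΔX 2.0000 tΔY 1.1547
    t=0.9007 [y] (8,3)
    t=1.0800 [x] (9,3) — stop
  → r_1 = 1.0800
beam 2: φ=-45°, α=105°
  cosα=-0.2588 sinα=0.9659 | (8,2) | tMaxX 1.7773 tMaxY 0.8075 | tΔX 3.8637 tΔY 1.0353
    t=0.8075 [y] (8,3)
    t=1.7773 [x] (7,3)
    t=1.8428 [y] (7,4)
    t=2.8781 [y] (7,5) — stop
  → r_2 = 2.8781
beam 3: φ=0°, α=150°
  cosα=-0.8660 sinα=0.5000 | (8,2) | tMaxX 0.5312 tMaxY 1.5600 | tΔX 1.1547 tΔY 2.0000
    t=0.5312 [x] (7,2)
    t=1.5600 [y] (7,3)
    t=1.6859 [x] (6,3)
    t=2.8406 [x] (5,3)
    t=3.5600 [y] (5,4)
    t=3.9953 [x] (4,4)
    t=5.1500 [x] (3,4)
    t=5.5600 [y] (3,5) — stop
  → r_3 = 5.5600
beam 4: φ=45°, α=195°
  cosα=-0.9659 sinα=-0.2588 | (8,2) | tMaxX 0.4762 tMaxY 0.8500 | tΔX 1.0353 tΔY 3.8637
    t=0.4762 [x] (7,2)
    t=0.8500 [y] (7,1)
    t=1.5115 [x] (6,1)
    t=2.5468 [x] (5,1)
    t=3.5821 [x] (4,1)
    t=4.6173 [x] (3,1)
    t=4.7137 [y] (3,0) — stop
  → r_4 = 4.7137
beam 5: φ=90°, α=240°
  cosα=-0.5000 sinα=-0.8660 | (8,2) | tMaxX 0.9200 tMaxY 0.2540 | tΔX 2.0000 tΔY 1.1547
    t=0.2540 [y] (8,1)
    t=0.9200 [x] (7,1)
    t=1.4087 [y] (7,0) — stop
  → r_5 = 1.4087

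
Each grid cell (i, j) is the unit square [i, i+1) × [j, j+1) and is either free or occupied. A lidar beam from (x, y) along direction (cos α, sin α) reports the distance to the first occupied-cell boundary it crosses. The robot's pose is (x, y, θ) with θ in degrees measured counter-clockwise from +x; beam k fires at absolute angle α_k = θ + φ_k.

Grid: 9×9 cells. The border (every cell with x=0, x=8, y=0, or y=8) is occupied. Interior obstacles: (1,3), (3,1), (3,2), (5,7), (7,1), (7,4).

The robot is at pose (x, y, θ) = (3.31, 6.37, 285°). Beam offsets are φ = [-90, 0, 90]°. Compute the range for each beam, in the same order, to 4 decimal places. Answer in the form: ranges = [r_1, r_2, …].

beam 1: φ=-90°, α=195°
  direction (-0.9659, -0.2588); cell (3,6); t to first gridline: x 0.3209, y 1.4296 (then +1.0353 / +3.8637)
    (2,6) via x @ 0.3209
    (1,6) via x @ 1.3562
    (1,5) via y @ 1.4296
    (0,5) via x @ 2.3915  # hit
  → r_1 = 2.3915
beam 2: φ=0°, α=285°
  direction (0.2588, -0.9659); cell (3,6); t to first gridline: x 2.6660, y 0.3831 (then +3.8637 / +1.0353)
    (3,5) via y @ 0.3831
    (3,4) via y @ 1.4183
    (3,3) via y @ 2.4536
    (4,3) via x @ 2.6660
    (4,2) via y @ 3.4889
    (4,1) via y @ 4.5242
    (4,0) via y @ 5.5594  # hit
  → r_2 = 5.5594
beam 3: φ=90°, α=15°
  direction (0.9659, 0.2588); cell (3,6); t to first gridline: x 0.7143, y 2.4341 (then +1.0353 / +3.8637)
    (4,6) via x @ 0.7143
    (5,6) via x @ 1.7496
    (5,7) via y @ 2.4341  # hit
  → r_3 = 2.4341

ranges = [2.3915, 5.5594, 2.4341]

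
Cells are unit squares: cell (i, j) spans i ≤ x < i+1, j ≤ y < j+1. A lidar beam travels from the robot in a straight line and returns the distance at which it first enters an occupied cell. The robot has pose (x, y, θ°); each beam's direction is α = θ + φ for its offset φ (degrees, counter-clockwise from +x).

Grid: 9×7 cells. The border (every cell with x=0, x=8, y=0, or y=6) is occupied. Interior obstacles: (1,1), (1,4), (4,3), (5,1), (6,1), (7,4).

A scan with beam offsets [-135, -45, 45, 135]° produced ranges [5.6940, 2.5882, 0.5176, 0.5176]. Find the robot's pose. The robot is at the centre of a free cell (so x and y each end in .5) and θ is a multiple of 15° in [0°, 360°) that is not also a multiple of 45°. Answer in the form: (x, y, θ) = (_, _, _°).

(x, y, θ) = (2.5, 1.5, 150°)

Candidates: 29 free-cell centres × 16 headings = 464 poses. Raycast each; keep the one whose scan matches to 4 dp.
  (3.5, 3.5, 30°): beam 1 = 2.5882 ≠ 5.6940 ✗
  (2.5, 1.5, 255°): beam 1 = 2.8868 ≠ 5.6940 ✗
  (3.5, 5.5, 15°): beam 1 = 4.0415 ≠ 5.6940 ✗
  (3.5, 4.5, 345°): beam 1 = 2.8868 ≠ 5.6940 ✗
  …
  (2.5, 1.5, 150°): r_1=5.6940, r_2=2.5882, r_3=0.5176, r_4=0.5176 — all match ✓
Unique over the lattice → pose = (2.5, 1.5, 150°).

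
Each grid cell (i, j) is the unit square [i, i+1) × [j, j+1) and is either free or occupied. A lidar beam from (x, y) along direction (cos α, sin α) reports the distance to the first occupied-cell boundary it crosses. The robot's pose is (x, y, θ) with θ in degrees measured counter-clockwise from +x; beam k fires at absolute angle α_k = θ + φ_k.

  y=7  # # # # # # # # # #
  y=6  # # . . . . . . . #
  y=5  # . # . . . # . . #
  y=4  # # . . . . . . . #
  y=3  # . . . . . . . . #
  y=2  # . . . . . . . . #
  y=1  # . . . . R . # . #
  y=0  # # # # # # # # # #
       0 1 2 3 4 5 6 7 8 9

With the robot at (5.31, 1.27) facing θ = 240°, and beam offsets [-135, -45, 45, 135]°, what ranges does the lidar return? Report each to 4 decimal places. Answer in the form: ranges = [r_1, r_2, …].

ranges = [5.9321, 1.0432, 0.2795, 1.7496]

beam 1: φ=-135°, α=105°
  dir = (cos 105°, sin 105°) = (-0.2588, 0.9659); from cell (5,1)
  next x-line at t=1.1977, next y-line at t=0.7558; Δt_x=3.8637, Δt_y=1.0353
    y: enter (5,2) at t=0.7558
    x: enter (4,2) at t=1.1977
    y: enter (4,3) at t=1.7910
    y: enter (4,4) at t=2.8263
    y: enter (4,5) at t=3.8616
    y: enter (4,6) at t=4.8969
    x: enter (3,6) at t=5.0615
    y: enter (3,7) at t=5.9321 ← occupied
  → r_1 = 5.9321
beam 2: φ=-45°, α=195°
  dir = (cos 195°, sin 195°) = (-0.9659, -0.2588); from cell (5,1)
  next x-line at t=0.3209, next y-line at t=1.0432; Δt_x=1.0353, Δt_y=3.8637
    x: enter (4,1) at t=0.3209
    y: enter (4,0) at t=1.0432 ← occupied
  → r_2 = 1.0432
beam 3: φ=45°, α=285°
  dir = (cos 285°, sin 285°) = (0.2588, -0.9659); from cell (5,1)
  next x-line at t=2.6660, next y-line at t=0.2795; Δt_x=3.8637, Δt_y=1.0353
    y: enter (5,0) at t=0.2795 ← occupied
  → r_3 = 0.2795
beam 4: φ=135°, α=15°
  dir = (cos 15°, sin 15°) = (0.9659, 0.2588); from cell (5,1)
  next x-line at t=0.7143, next y-line at t=2.8205; Δt_x=1.0353, Δt_y=3.8637
    x: enter (6,1) at t=0.7143
    x: enter (7,1) at t=1.7496 ← occupied
  → r_4 = 1.7496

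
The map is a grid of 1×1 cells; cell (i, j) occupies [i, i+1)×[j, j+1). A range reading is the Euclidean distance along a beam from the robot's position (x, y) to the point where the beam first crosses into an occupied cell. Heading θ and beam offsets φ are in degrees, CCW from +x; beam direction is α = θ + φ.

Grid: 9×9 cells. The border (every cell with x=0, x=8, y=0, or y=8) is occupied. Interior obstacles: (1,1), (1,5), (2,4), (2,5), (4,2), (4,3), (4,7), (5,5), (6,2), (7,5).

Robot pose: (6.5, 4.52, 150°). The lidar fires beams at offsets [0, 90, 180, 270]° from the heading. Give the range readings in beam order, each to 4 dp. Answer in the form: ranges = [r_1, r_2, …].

ranges = [0.9600, 4.0645, 1.7321, 1.0000]

beam 1: φ=0°, α=150°
  dir = (cos 150°, sin 150°) = (-0.8660, 0.5000); from cell (6,4)
  next x-line at t=0.5774, next y-line at t=0.9600; Δt_x=1.1547, Δt_y=2.0000
    x: enter (5,4) at t=0.5774
    y: enter (5,5) at t=0.9600 ← occupied
  → r_1 = 0.9600
beam 2: φ=90°, α=240°
  dir = (cos 240°, sin 240°) = (-0.5000, -0.8660); from cell (6,4)
  next x-line at t=1.0000, next y-line at t=0.6004; Δt_x=2.0000, Δt_y=1.1547
    y: enter (6,3) at t=0.6004
    x: enter (5,3) at t=1.0000
    y: enter (5,2) at t=1.7551
    y: enter (5,1) at t=2.9098
    x: enter (4,1) at t=3.0000
    y: enter (4,0) at t=4.0645 ← occupied
  → r_2 = 4.0645
beam 3: φ=180°, α=330°
  dir = (cos 330°, sin 330°) = (0.8660, -0.5000); from cell (6,4)
  next x-line at t=0.5774, next y-line at t=1.0400; Δt_x=1.1547, Δt_y=2.0000
    x: enter (7,4) at t=0.5774
    y: enter (7,3) at t=1.0400
    x: enter (8,3) at t=1.7321 ← occupied
  → r_3 = 1.7321
beam 4: φ=270°, α=60°
  dir = (cos 60°, sin 60°) = (0.5000, 0.8660); from cell (6,4)
  next x-line at t=1.0000, next y-line at t=0.5543; Δt_x=2.0000, Δt_y=1.1547
    y: enter (6,5) at t=0.5543
    x: enter (7,5) at t=1.0000 ← occupied
  → r_4 = 1.0000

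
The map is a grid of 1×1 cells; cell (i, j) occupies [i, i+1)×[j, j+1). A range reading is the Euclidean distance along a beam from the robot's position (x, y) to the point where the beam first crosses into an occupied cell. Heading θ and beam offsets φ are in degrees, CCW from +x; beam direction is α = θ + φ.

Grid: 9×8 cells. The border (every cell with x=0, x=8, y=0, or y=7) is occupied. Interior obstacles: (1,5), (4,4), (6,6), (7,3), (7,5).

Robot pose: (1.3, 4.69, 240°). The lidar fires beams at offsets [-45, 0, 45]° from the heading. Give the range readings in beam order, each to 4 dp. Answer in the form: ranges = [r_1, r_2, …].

ranges = [0.3106, 0.6000, 3.8202]

beam 1: φ=-45°, α=195°
  d=(-0.9659,-0.2588)  start (1,4)  tX=0.3106 tY=2.6660  stride 1/|dx|=1.0353 1/|dy|=3.8637
    cross x-line → (0,4), t=0.3106 (wall)
  → r_1 = 0.3106
beam 2: φ=0°, α=240°
  d=(-0.5000,-0.8660)  start (1,4)  tX=0.6000 tY=0.7967  stride 1/|dx|=2.0000 1/|dy|=1.1547
    cross x-line → (0,4), t=0.6000 (wall)
  → r_2 = 0.6000
beam 3: φ=45°, α=285°
  d=(0.2588,-0.9659)  start (1,4)  tX=2.7046 tY=0.7143  stride 1/|dx|=3.8637 1/|dy|=1.0353
    cross y-line → (1,3), t=0.7143
    cross y-line → (1,2), t=1.7496
    cross x-line → (2,2), t=2.7046
    cross y-line → (2,1), t=2.7849
    cross y-line → (2,0), t=3.8202 (wall)
  → r_3 = 3.8202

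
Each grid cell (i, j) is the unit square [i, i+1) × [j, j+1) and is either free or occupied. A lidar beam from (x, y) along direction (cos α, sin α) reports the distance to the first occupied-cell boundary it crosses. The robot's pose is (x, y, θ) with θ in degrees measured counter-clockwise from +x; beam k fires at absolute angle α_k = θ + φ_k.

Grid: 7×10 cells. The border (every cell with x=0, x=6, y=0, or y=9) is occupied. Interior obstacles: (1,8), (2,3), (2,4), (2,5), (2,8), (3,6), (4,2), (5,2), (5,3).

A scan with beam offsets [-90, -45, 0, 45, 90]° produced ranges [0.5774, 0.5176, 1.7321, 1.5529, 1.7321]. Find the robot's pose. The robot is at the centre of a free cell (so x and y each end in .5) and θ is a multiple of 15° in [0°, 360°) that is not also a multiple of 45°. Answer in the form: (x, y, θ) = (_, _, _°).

(x, y, θ) = (2.5, 2.5, 150°)

Candidates: 31 free-cell centres × 16 headings = 496 poses. Raycast each; keep the one whose scan matches to 4 dp.
  (5.5, 5.5, 120°): beam 2 = 1.9319 ≠ 0.5176 ✗
  (3.5, 5.5, 330°): beam 1 = 1.0000 ≠ 0.5774 ✗
  (4.5, 8.5, 255°): beam 1 = 1.5529 ≠ 0.5774 ✗
  (5.5, 5.5, 240°): beam 1 = 1.7321 ≠ 0.5774 ✗
  …
  (2.5, 2.5, 150°): r_1=0.5774, r_2=0.5176, r_3=1.7321, r_4=1.5529, r_5=1.7321 — all match ✓
Unique over the lattice → pose = (2.5, 2.5, 150°).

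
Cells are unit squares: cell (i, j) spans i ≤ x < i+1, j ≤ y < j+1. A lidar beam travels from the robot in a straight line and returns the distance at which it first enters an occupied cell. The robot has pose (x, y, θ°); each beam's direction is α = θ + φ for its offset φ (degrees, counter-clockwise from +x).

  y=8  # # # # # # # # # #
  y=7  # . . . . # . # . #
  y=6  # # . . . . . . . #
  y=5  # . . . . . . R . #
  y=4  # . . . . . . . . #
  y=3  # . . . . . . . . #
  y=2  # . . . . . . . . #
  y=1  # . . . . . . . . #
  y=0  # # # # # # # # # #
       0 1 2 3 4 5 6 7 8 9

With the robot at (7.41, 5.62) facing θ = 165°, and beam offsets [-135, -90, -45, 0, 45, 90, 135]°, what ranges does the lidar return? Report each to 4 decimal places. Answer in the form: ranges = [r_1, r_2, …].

beam 1: φ=-135°, α=30°
  cosα=0.8660 sinα=0.5000 | (7,5) | tMaxX 0.6813 tMaxY 0.7600 | tΔX 1.1547 tΔY 2.0000
    t=0.6813 [x] (8,5)
    t=0.7600 [y] (8,6)
    t=1.8360 [x] (9,6) — stop
  → r_1 = 1.8360
beam 2: φ=-90°, α=75°
  cosα=0.2588 sinα=0.9659 | (7,5) | tMaxX 2.2796 tMaxY 0.3934 | tΔX 3.8637 tΔY 1.0353
    t=0.3934 [y] (7,6)
    t=1.4287 [y] (7,7) — stop
  → r_2 = 1.4287
beam 3: φ=-45°, α=120°
  cosα=-0.5000 sinα=0.8660 | (7,5) | tMaxX 0.8200 tMaxY 0.4388 | tΔX 2.0000 tΔY 1.1547
    t=0.4388 [y] (7,6)
    t=0.8200 [x] (6,6)
    t=1.5935 [y] (6,7)
    t=2.7482 [y] (6,8) — stop
  → r_3 = 2.7482
beam 4: φ=0°, α=165°
  cosα=-0.9659 sinα=0.2588 | (7,5) | tMaxX 0.4245 tMaxY 1.4682 | tΔX 1.0353 tΔY 3.8637
    t=0.4245 [x] (6,5)
    t=1.4597 [x] (5,5)
    t=1.4682 [y] (5,6)
    t=2.4950 [x] (4,6)
    t=3.5303 [x] (3,6)
    t=4.5656 [x] (2,6)
    t=5.3319 [y] (2,7)
    t=5.6008 [x] (1,7)
    t=6.6361 [x] (0,7) — stop
  → r_4 = 6.6361
beam 5: φ=45°, α=210°
  cosα=-0.8660 sinα=-0.5000 | (7,5) | tMaxX 0.4734 tMaxY 1.2400 | tΔX 1.1547 tΔY 2.0000
    t=0.4734 [x] (6,5)
    t=1.2400 [y] (6,4)
    t=1.6281 [x] (5,4)
    t=2.7828 [x] (4,4)
    t=3.2400 [y] (4,3)
    t=3.9375 [x] (3,3)
    t=5.0922 [x] (2,3)
    t=5.2400 [y] (2,2)
    t=6.2469 [x] (1,2)
    t=7.2400 [y] (1,1)
    t=7.4016 [x] (0,1) — stop
  → r_5 = 7.4016
beam 6: φ=90°, α=255°
  cosα=-0.2588 sinα=-0.9659 | (7,5) | tMaxX 1.5841 tMaxY 0.6419 | tΔX 3.8637 tΔY 1.0353
    t=0.6419 [y] (7,4)
    t=1.5841 [x] (6,4)
    t=1.6771 [y] (6,3)
    t=2.7124 [y] (6,2)
    t=3.7477 [y] (6,1)
    t=4.7830 [y] (6,0) — stop
  → r_6 = 4.7830
beam 7: φ=135°, α=300°
  cosα=0.5000 sinα=-0.8660 | (7,5) | tMaxX 1.1800 tMaxY 0.7159 | tΔX 2.0000 tΔY 1.1547
    t=0.7159 [y] (7,4)
    t=1.1800 [x] (8,4)
    t=1.8706 [y] (8,3)
    t=3.0253 [y] (8,2)
    t=3.1800 [x] (9,2) — stop
  → r_7 = 3.1800

ranges = [1.8360, 1.4287, 2.7482, 6.6361, 7.4016, 4.7830, 3.1800]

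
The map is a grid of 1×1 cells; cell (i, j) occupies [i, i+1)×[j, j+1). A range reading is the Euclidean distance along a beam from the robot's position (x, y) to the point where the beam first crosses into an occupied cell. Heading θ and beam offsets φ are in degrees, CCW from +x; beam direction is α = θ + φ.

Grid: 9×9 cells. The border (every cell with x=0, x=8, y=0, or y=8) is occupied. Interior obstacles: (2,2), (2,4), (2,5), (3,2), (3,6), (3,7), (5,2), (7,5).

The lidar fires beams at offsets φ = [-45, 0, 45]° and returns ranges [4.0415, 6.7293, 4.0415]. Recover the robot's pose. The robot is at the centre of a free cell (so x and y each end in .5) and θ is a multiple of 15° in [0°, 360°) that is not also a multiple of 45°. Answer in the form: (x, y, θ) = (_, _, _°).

Candidates: 41 free-cell centres × 16 headings = 656 poses. Raycast each; keep the one whose scan matches to 4 dp.
  (1.5, 5.5, 165°): beam 1 = 1.0000 ≠ 4.0415 ✗
  (3.5, 1.5, 195°): beam 1 = 1.0000 ≠ 4.0415 ✗
  (6.5, 3.5, 330°): beam 1 = 2.5882 ≠ 4.0415 ✗
  (4.5, 7.5, 15°): beam 1 = 3.0000 ≠ 4.0415 ✗
  …
  (7.5, 4.5, 195°): r_1=4.0415, r_2=6.7293, r_3=4.0415 — all match ✓
No second candidate reproduces the full scan.

(x, y, θ) = (7.5, 4.5, 195°)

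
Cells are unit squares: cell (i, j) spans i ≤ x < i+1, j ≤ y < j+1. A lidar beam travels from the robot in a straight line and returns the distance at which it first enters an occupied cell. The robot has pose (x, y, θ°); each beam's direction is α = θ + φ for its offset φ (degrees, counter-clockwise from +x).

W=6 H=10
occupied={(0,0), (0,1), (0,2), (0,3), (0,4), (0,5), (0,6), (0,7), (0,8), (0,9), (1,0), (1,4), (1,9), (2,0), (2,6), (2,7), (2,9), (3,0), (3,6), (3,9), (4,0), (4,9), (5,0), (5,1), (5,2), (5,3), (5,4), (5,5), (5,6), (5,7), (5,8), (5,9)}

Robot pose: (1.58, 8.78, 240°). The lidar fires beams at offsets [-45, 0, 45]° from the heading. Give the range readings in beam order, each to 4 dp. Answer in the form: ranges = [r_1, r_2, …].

beam 1: φ=-45°, α=195°
  dir = (cos 195°, sin 195°) = (-0.9659, -0.2588); from cell (1,8)
  next x-line at t=0.6005, next y-line at t=3.0137; Δt_x=1.0353, Δt_y=3.8637
    x: enter (0,8) at t=0.6005 ← occupied
  → r_1 = 0.6005
beam 2: φ=0°, α=240°
  dir = (cos 240°, sin 240°) = (-0.5000, -0.8660); from cell (1,8)
  next x-line at t=1.1600, next y-line at t=0.9007; Δt_x=2.0000, Δt_y=1.1547
    y: enter (1,7) at t=0.9007
    x: enter (0,7) at t=1.1600 ← occupied
  → r_2 = 1.1600
beam 3: φ=45°, α=285°
  dir = (cos 285°, sin 285°) = (0.2588, -0.9659); from cell (1,8)
  next x-line at t=1.6228, next y-line at t=0.8075; Δt_x=3.8637, Δt_y=1.0353
    y: enter (1,7) at t=0.8075
    x: enter (2,7) at t=1.6228 ← occupied
  → r_3 = 1.6228

ranges = [0.6005, 1.1600, 1.6228]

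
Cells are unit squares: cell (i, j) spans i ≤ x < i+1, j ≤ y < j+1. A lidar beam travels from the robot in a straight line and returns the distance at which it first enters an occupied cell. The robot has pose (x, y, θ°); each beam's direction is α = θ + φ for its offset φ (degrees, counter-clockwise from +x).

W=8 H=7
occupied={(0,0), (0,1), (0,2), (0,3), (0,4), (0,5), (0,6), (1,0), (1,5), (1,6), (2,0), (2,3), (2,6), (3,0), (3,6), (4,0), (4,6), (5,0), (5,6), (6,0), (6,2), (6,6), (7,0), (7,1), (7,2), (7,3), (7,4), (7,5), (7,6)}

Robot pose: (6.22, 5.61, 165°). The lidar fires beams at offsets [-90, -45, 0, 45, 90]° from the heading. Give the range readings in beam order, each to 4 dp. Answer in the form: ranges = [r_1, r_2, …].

beam 1: φ=-90°, α=75°
  cosα=0.2588 sinα=0.9659 | (6,5) | tMaxX 3.0137 tMaxY 0.4038 | tΔX 3.8637 tΔY 1.0353
    t=0.4038 [y] (6,6) — stop
  → r_1 = 0.4038
beam 2: φ=-45°, α=120°
  cosα=-0.5000 sinα=0.8660 | (6,5) | tMaxX 0.4400 tMaxY 0.4503 | tΔX 2.0000 tΔY 1.1547
    t=0.4400 [x] (5,5)
    t=0.4503 [y] (5,6) — stop
  → r_2 = 0.4503
beam 3: φ=0°, α=165°
  cosα=-0.9659 sinα=0.2588 | (6,5) | tMaxX 0.2278 tMaxY 1.5068 | tΔX 1.0353 tΔY 3.8637
    t=0.2278 [x] (5,5)
    t=1.2630 [x] (4,5)
    t=1.5068 [y] (4,6) — stop
  → r_3 = 1.5068
beam 4: φ=45°, α=210°
  cosα=-0.8660 sinα=-0.5000 | (6,5) | tMaxX 0.2540 tMaxY 1.2200 | tΔX 1.1547 tΔY 2.0000
    t=0.2540 [x] (5,5)
    t=1.2200 [y] (5,4)
    t=1.4087 [x] (4,4)
    t=2.5634 [x] (3,4)
    t=3.2200 [y] (3,3)
    t=3.7181 [x] (2,3) — stop
  → r_4 = 3.7181
beam 5: φ=90°, α=255°
  cosα=-0.2588 sinα=-0.9659 | (6,5) | tMaxX 0.8500 tMaxY 0.6315 | tΔX 3.8637 tΔY 1.0353
    t=0.6315 [y] (6,4)
    t=0.8500 [x] (5,4)
    t=1.6668 [y] (5,3)
    t=2.7021 [y] (5,2)
    t=3.7373 [y] (5,1)
    t=4.7137 [x] (4,1)
    t=4.7726 [y] (4,0) — stop
  → r_5 = 4.7726

ranges = [0.4038, 0.4503, 1.5068, 3.7181, 4.7726]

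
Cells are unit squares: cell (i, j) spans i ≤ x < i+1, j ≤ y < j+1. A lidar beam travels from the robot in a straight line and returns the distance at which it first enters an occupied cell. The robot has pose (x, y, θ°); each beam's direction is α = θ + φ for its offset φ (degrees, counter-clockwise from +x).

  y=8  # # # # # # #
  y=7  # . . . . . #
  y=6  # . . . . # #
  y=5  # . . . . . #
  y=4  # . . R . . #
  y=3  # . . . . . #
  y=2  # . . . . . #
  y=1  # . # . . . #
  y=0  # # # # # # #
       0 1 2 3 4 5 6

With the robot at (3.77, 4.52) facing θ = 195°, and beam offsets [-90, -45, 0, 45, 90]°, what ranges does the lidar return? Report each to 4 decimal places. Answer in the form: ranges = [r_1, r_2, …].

beam 1: φ=-90°, α=105°
  d=(-0.2588,0.9659)  start (3,4)  tX=2.9751 tY=0.4969  stride 1/|dx|=3.8637 1/|dy|=1.0353
    cross y-line → (3,5), t=0.4969
    cross y-line → (3,6), t=1.5322
    cross y-line → (3,7), t=2.5675
    cross x-line → (2,7), t=2.9751
    cross y-line → (2,8), t=3.6028 (wall)
  → r_1 = 3.6028
beam 2: φ=-45°, α=150°
  d=(-0.8660,0.5000)  start (3,4)  tX=0.8891 tY=0.9600  stride 1/|dx|=1.1547 1/|dy|=2.0000
    cross x-line → (2,4), t=0.8891
    cross y-line → (2,5), t=0.9600
    cross x-line → (1,5), t=2.0438
    cross y-line → (1,6), t=2.9600
    cross x-line → (0,6), t=3.1985 (wall)
  → r_2 = 3.1985
beam 3: φ=0°, α=195°
  d=(-0.9659,-0.2588)  start (3,4)  tX=0.7972 tY=2.0091  stride 1/|dx|=1.0353 1/|dy|=3.8637
    cross x-line → (2,4), t=0.7972
    cross x-line → (1,4), t=1.8324
    cross y-line → (1,3), t=2.0091
    cross x-line → (0,3), t=2.8677 (wall)
  → r_3 = 2.8677
beam 4: φ=45°, α=240°
  d=(-0.5000,-0.8660)  start (3,4)  tX=1.5400 tY=0.6004  stride 1/|dx|=2.0000 1/|dy|=1.1547
    cross y-line → (3,3), t=0.6004
    cross x-line → (2,3), t=1.5400
    cross y-line → (2,2), t=1.7551
    cross y-line → (2,1), t=2.9098 (wall)
  → r_4 = 2.9098
beam 5: φ=90°, α=285°
  d=(0.2588,-0.9659)  start (3,4)  tX=0.8887 tY=0.5383  stride 1/|dx|=3.8637 1/|dy|=1.0353
    cross y-line → (3,3), t=0.5383
    cross x-line → (4,3), t=0.8887
    cross y-line → (4,2), t=1.5736
    cross y-line → (4,1), t=2.6089
    cross y-line → (4,0), t=3.6442 (wall)
  → r_5 = 3.6442

ranges = [3.6028, 3.1985, 2.8677, 2.9098, 3.6442]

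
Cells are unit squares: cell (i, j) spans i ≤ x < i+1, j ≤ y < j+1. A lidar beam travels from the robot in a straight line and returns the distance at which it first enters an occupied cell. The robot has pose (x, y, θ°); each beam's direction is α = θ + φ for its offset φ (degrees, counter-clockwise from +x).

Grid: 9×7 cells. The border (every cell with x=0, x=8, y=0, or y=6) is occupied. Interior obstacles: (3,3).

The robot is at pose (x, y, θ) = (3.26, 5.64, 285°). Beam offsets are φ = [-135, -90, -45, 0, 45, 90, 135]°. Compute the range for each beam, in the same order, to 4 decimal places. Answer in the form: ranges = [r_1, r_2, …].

ranges = [0.7200, 2.3397, 4.5200, 1.6979, 5.4733, 1.3909, 0.4157]

beam 1: φ=-135°, α=150°
  cosα=-0.8660 sinα=0.5000 | (3,5) | tMaxX 0.3002 tMaxY 0.7200 | tΔX 1.1547 tΔY 2.0000
    t=0.3002 [x] (2,5)
    t=0.7200 [y] (2,6) — stop
  → r_1 = 0.7200
beam 2: φ=-90°, α=195°
  cosα=-0.9659 sinα=-0.2588 | (3,5) | tMaxX 0.2692 tMaxY 2.4728 | tΔX 1.0353 tΔY 3.8637
    t=0.2692 [x] (2,5)
    t=1.3044 [x] (1,5)
    t=2.3397 [x] (0,5) — stop
  → r_2 = 2.3397
beam 3: φ=-45°, α=240°
  cosα=-0.5000 sinα=-0.8660 | (3,5) | tMaxX 0.5200 tMaxY 0.7390 | tΔX 2.0000 tΔY 1.1547
    t=0.5200 [x] (2,5)
    t=0.7390 [y] (2,4)
    t=1.8937 [y] (2,3)
    t=2.5200 [x] (1,3)
    t=3.0484 [y] (1,2)
    t=4.2031 [y] (1,1)
    t=4.5200 [x] (0,1) — stop
  → r_3 = 4.5200
beam 4: φ=0°, α=285°
  cosα=0.2588 sinα=-0.9659 | (3,5) | tMaxX 2.8591 tMaxY 0.6626 | tΔX 3.8637 tΔY 1.0353
    t=0.6626 [y] (3,4)
    t=1.6979 [y] (3,3) — stop
  → r_4 = 1.6979
beam 5: φ=45°, α=330°
  cosα=0.8660 sinα=-0.5000 | (3,5) | tMaxX 0.8545 tMaxY 1.2800 | tΔX 1.1547 tΔY 2.0000
    t=0.8545 [x] (4,5)
    t=1.2800 [y] (4,4)
    t=2.0092 [x] (5,4)
    t=3.1639 [x] (6,4)
    t=3.2800 [y] (6,3)
    t=4.3186 [x] (7,3)
    t=5.2800 [y] (7,2)
    t=5.4733 [x] (8,2) — stop
  → r_5 = 5.4733
beam 6: φ=90°, α=15°
  cosα=0.9659 sinα=0.2588 | (3,5) | tMaxX 0.7661 tMaxY 1.3909 | tΔX 1.0353 tΔY 3.8637
    t=0.7661 [x] (4,5)
    t=1.3909 [y] (4,6) — stop
  → r_6 = 1.3909
beam 7: φ=135°, α=60°
  cosα=0.5000 sinα=0.8660 | (3,5) | tMaxX 1.4800 tMaxY 0.4157 | tΔX 2.0000 tΔY 1.1547
    t=0.4157 [y] (3,6) — stop
  → r_7 = 0.4157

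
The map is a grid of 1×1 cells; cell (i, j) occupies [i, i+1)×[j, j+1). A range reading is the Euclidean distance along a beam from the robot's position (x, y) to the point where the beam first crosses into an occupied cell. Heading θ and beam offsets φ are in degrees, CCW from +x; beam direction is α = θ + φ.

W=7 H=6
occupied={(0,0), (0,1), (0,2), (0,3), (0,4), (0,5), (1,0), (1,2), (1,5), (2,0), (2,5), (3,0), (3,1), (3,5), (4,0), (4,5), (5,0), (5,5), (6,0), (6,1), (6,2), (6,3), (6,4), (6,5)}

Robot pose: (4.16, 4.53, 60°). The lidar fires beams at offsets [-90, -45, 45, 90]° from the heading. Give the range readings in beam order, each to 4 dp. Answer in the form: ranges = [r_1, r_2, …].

beam 1: φ=-90°, α=330°
  direction (0.8660, -0.5000); cell (4,4); t to first gridline: x 0.9699, y 1.0600 (then +1.1547 / +2.0000)
    (5,4) via x @ 0.9699
    (5,3) via y @ 1.0600
    (6,3) via x @ 2.1246  # hit
  → r_1 = 2.1246
beam 2: φ=-45°, α=15°
  direction (0.9659, 0.2588); cell (4,4); t to first gridline: x 0.8696, y 1.8159 (then +1.0353 / +3.8637)
    (5,4) via x @ 0.8696
    (5,5) via y @ 1.8159  # hit
  → r_2 = 1.8159
beam 3: φ=45°, α=105°
  direction (-0.2588, 0.9659); cell (4,4); t to first gridline: x 0.6182, y 0.4866 (then +3.8637 / +1.0353)
    (4,5) via y @ 0.4866  # hit
  → r_3 = 0.4866
beam 4: φ=90°, α=150°
  direction (-0.8660, 0.5000); cell (4,4); t to first gridline: x 0.1848, y 0.9400 (then +1.1547 / +2.0000)
    (3,4) via x @ 0.1848
    (3,5) via y @ 0.9400  # hit
  → r_4 = 0.9400

ranges = [2.1246, 1.8159, 0.4866, 0.9400]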